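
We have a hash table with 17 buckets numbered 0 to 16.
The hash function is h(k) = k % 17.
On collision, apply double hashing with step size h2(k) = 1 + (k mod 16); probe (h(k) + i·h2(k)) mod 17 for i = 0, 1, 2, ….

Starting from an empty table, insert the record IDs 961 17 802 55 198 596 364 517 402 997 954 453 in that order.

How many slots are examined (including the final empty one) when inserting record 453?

961 hashes to 9; slot 9 is free -> place at 9.
17 hashes to 0; slot 0 is free -> place at 0.
802 hashes to 3; slot 3 is free -> place at 3.
55 hashes to 4; slot 4 is free -> place at 4.
198 hashes to 11; slot 11 is free -> place at 11.
596 hashes to 1; slot 1 is free -> place at 1.
364 hashes to 7; slot 7 is free -> place at 7.
517 hashes to 7, h2=6; 7 taken -> place at 13.
402 hashes to 11, h2=3; 11 taken -> place at 14.
997 hashes to 11, h2=6; 11,0 taken -> place at 6.
954 hashes to 2; slot 2 is free -> place at 2.
453 hashes to 11, h2=6; 11,0,6 taken -> place at 12.
Table: [17, 596, 954, 802, 55, ∅, 997, 364, ∅, 961, ∅, 198, 453, 517, 402, ∅, ∅]

4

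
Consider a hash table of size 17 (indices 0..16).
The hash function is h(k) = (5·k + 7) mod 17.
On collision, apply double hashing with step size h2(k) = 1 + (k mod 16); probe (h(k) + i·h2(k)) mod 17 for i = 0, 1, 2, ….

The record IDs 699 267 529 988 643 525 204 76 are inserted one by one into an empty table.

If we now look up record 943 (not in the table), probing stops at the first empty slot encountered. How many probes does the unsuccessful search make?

2

699: h=0 => slot 0
267: h=16 => slot 16
529: h=0, h2=2, probe 0,2 => slot 2
988: h=0, h2=13, probe 0,13 => slot 13
643: h=9 => slot 9
525: h=14 => slot 14
204: h=7 => slot 7
76: h=13, h2=13, probe 13,9,5 => slot 5
Table: [699, ∅, 529, ∅, ∅, 76, ∅, 204, ∅, 643, ∅, ∅, ∅, 988, 525, ∅, 267]
Lookup 943: h=13, h2=16, probe 13,12 → slot 12 empty, not found.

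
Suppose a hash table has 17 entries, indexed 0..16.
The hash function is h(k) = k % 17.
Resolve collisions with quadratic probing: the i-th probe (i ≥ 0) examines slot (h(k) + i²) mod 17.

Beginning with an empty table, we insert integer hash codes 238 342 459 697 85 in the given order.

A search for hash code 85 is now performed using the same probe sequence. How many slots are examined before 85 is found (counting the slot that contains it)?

4

Insert 238: h=0, slot 0 empty → index 0.
Insert 342: h=2, slot 2 empty → index 2.
Insert 459: h=0, slot 0 occupied → index 1.
Insert 697: h=0, slots 0,1 occupied → index 4.
Insert 85: h=0, slots 0,1,4 occupied → index 9.
Table: [238, 459, 342, ., 697, ., ., ., ., 85, ., ., ., ., ., ., .]
Lookup 85: h=0, probe 0,1,4,9 → found at 9.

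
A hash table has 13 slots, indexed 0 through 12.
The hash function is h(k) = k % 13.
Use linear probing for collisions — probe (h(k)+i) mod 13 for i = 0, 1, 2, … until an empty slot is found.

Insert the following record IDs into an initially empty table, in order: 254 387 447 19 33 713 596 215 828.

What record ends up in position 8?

Insert 254: h=7, slot 7 empty => index 7.
Insert 387: h=10, slot 10 empty => index 10.
Insert 447: h=5, slot 5 empty => index 5.
Insert 19: h=6, slot 6 empty => index 6.
Insert 33: h=7, slot 7 occupied => index 8.
Insert 713: h=11, slot 11 empty => index 11.
Insert 596: h=11, slot 11 occupied => index 12.
Insert 215: h=7, slots 7,8 occupied => index 9.
Insert 828: h=9, slots 9,10,11,12 occupied => index 0.
Table: [828, —, —, —, —, 447, 19, 254, 33, 215, 387, 713, 596]

33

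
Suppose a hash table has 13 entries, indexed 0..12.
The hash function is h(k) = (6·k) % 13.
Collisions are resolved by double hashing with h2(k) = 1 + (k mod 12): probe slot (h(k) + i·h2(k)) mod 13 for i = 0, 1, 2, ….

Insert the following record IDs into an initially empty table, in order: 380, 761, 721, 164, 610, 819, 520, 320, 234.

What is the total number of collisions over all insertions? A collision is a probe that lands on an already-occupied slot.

380 hashes to 5; slot 5 is free => place at 5.
761 hashes to 3; slot 3 is free => place at 3.
721 hashes to 10; slot 10 is free => place at 10.
164 hashes to 9; slot 9 is free => place at 9.
610 hashes to 7; slot 7 is free => place at 7.
819 hashes to 0; slot 0 is free => place at 0.
520 hashes to 0, h2=5; 0,5,10 taken => place at 2.
320 hashes to 9, h2=9; 9,5 taken => place at 1.
234 hashes to 0, h2=7; 0,7,1 taken => place at 8.
Table: [819, 320, 520, 761, —, 380, —, 610, 234, 164, 721, —, —]

8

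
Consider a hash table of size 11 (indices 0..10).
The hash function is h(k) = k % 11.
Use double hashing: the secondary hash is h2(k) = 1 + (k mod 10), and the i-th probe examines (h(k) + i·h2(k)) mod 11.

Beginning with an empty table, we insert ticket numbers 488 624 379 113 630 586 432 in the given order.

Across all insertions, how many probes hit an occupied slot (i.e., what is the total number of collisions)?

Insert 488: h=4, slot 4 empty -> index 4.
Insert 624: h=8, slot 8 empty -> index 8.
Insert 379: h=5, slot 5 empty -> index 5.
Insert 113: h=3, slot 3 empty -> index 3.
Insert 630: h=3, h2=1, slots 3,4,5 occupied -> index 6.
Insert 586: h=3, h2=7, slot 3 occupied -> index 10.
Insert 432: h=3, h2=3, slots 3,6 occupied -> index 9.
Table: [∅, ∅, ∅, 113, 488, 379, 630, ∅, 624, 432, 586]

6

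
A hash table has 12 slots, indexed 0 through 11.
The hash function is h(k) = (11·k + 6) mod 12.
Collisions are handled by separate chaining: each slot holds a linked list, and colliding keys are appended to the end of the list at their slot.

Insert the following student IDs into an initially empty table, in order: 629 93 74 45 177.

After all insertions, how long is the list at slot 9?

629 -> bucket 1
93 -> bucket 9
74 -> bucket 4
45 -> bucket 9 (collision)
177 -> bucket 9 (collision)
Final buckets:
0: -
1: 629
2: -
3: -
4: 74
5: -
6: -
7: -
8: -
9: 93 -> 45 -> 177
10: -
11: -

3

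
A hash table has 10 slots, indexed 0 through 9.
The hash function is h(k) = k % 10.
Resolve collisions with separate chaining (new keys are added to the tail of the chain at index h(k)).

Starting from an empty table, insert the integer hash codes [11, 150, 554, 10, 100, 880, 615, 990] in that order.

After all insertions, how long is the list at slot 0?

Insert 11: h=1, bucket 1 empty → new chain.
Insert 150: h=0, bucket 0 empty → new chain.
Insert 554: h=4, bucket 4 empty → new chain.
Insert 10: h=0, bucket 0 nonempty → append to chain.
Insert 100: h=0, bucket 0 nonempty → append to chain.
Insert 880: h=0, bucket 0 nonempty → append to chain.
Insert 615: h=5, bucket 5 empty → new chain.
Insert 990: h=0, bucket 0 nonempty → append to chain.
Final buckets:
0: 150 -> 10 -> 100 -> 880 -> 990
1: 11
2: —
3: —
4: 554
5: 615
6: —
7: —
8: —
9: —

5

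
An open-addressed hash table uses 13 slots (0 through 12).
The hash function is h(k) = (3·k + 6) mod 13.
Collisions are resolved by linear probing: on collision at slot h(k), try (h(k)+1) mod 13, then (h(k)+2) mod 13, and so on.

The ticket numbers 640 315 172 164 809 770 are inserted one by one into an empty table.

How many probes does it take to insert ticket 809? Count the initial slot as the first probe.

Insert 640: h=2, slot 2 empty -> index 2.
Insert 315: h=2, slot 2 occupied -> index 3.
Insert 172: h=2, slots 2,3 occupied -> index 4.
Insert 164: h=4, slot 4 occupied -> index 5.
Insert 809: h=2, slots 2,3,4,5 occupied -> index 6.
Insert 770: h=2, slots 2,3,4,5,6 occupied -> index 7.
Table: [-, -, 640, 315, 172, 164, 809, 770, -, -, -, -, -]

5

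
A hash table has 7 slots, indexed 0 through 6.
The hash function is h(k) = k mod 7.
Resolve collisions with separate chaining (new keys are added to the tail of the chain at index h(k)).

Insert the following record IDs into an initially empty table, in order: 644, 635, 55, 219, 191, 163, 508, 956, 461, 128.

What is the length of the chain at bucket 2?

644 -> bucket 0
635 -> bucket 5
55 -> bucket 6
219 -> bucket 2
191 -> bucket 2 (collision)
163 -> bucket 2 (collision)
508 -> bucket 4
956 -> bucket 4 (collision)
461 -> bucket 6 (collision)
128 -> bucket 2 (collision)
Final buckets:
0: 644
1: —
2: 219 -> 191 -> 163 -> 128
3: —
4: 508 -> 956
5: 635
6: 55 -> 461

4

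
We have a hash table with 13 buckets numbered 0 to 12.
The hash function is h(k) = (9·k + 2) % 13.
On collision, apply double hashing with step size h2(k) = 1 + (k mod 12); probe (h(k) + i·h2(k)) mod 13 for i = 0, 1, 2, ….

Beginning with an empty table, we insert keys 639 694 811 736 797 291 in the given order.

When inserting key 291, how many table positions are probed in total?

5

Insert 639: h=7, slot 7 empty → index 7.
Insert 694: h=8, slot 8 empty → index 8.
Insert 811: h=8, h2=8, slot 8 occupied → index 3.
Insert 736: h=9, slot 9 empty → index 9.
Insert 797: h=12, slot 12 empty → index 12.
Insert 291: h=8, h2=4, slots 8,12,3,7 occupied → index 11.
Table: [∅, ∅, ∅, 811, ∅, ∅, ∅, 639, 694, 736, ∅, 291, 797]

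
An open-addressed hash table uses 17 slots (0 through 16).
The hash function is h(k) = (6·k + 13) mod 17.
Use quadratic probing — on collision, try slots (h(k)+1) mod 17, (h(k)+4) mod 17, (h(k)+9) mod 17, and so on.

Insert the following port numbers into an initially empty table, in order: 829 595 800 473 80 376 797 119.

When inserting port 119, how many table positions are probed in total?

2

829 hashes to 6; slot 6 is free => place at 6.
595 hashes to 13; slot 13 is free => place at 13.
800 hashes to 2; slot 2 is free => place at 2.
473 hashes to 12; slot 12 is free => place at 12.
80 hashes to 0; slot 0 is free => place at 0.
376 hashes to 8; slot 8 is free => place at 8.
797 hashes to 1; slot 1 is free => place at 1.
119 hashes to 13; 13 taken => place at 14.
Table: [80, 797, 800, -, -, -, 829, -, 376, -, -, -, 473, 595, 119, -, -]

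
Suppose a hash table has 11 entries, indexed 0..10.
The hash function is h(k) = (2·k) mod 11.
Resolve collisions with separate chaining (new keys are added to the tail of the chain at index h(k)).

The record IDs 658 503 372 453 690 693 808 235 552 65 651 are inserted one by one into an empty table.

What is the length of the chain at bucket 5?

2

Insert 658: h=7, bucket 7 empty → new chain.
Insert 503: h=5, bucket 5 empty → new chain.
Insert 372: h=7, bucket 7 nonempty → append to chain.
Insert 453: h=4, bucket 4 empty → new chain.
Insert 690: h=5, bucket 5 nonempty → append to chain.
Insert 693: h=0, bucket 0 empty → new chain.
Insert 808: h=10, bucket 10 empty → new chain.
Insert 235: h=8, bucket 8 empty → new chain.
Insert 552: h=4, bucket 4 nonempty → append to chain.
Insert 65: h=9, bucket 9 empty → new chain.
Insert 651: h=4, bucket 4 nonempty → append to chain.
Final buckets:
0: 693
1: .
2: .
3: .
4: 453 -> 552 -> 651
5: 503 -> 690
6: .
7: 658 -> 372
8: 235
9: 65
10: 808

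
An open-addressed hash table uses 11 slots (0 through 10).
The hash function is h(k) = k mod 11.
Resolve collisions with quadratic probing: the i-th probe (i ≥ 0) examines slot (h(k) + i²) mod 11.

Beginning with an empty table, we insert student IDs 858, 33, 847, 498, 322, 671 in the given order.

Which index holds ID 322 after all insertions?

7

Insert 858: h=0, slot 0 empty -> index 0.
Insert 33: h=0, slot 0 occupied -> index 1.
Insert 847: h=0, slots 0,1 occupied -> index 4.
Insert 498: h=3, slot 3 empty -> index 3.
Insert 322: h=3, slots 3,4 occupied -> index 7.
Insert 671: h=0, slots 0,1,4 occupied -> index 9.
Table: [858, 33, -, 498, 847, -, -, 322, -, 671, -]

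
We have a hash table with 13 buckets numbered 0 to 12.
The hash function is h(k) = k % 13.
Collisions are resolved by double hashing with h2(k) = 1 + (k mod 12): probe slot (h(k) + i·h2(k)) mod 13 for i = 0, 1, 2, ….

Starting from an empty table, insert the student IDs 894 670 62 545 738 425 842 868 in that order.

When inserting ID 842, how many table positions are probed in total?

3

894 hashes to 10; slot 10 is free -> place at 10.
670 hashes to 7; slot 7 is free -> place at 7.
62 hashes to 10, h2=3; 10 taken -> place at 0.
545 hashes to 12; slot 12 is free -> place at 12.
738 hashes to 10, h2=7; 10 taken -> place at 4.
425 hashes to 9; slot 9 is free -> place at 9.
842 hashes to 10, h2=3; 10,0 taken -> place at 3.
868 hashes to 10, h2=5; 10 taken -> place at 2.
Table: [62, ., 868, 842, 738, ., ., 670, ., 425, 894, ., 545]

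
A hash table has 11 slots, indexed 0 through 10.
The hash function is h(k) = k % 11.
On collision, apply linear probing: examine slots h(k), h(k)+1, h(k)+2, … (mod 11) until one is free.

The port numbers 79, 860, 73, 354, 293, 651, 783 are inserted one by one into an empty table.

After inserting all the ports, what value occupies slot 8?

79 hashes to 2; slot 2 is free => place at 2.
860 hashes to 2; 2 taken => place at 3.
73 hashes to 7; slot 7 is free => place at 7.
354 hashes to 2; 2,3 taken => place at 4.
293 hashes to 7; 7 taken => place at 8.
651 hashes to 2; 2,3,4 taken => place at 5.
783 hashes to 2; 2,3,4,5 taken => place at 6.
Table: [∅, ∅, 79, 860, 354, 651, 783, 73, 293, ∅, ∅]

293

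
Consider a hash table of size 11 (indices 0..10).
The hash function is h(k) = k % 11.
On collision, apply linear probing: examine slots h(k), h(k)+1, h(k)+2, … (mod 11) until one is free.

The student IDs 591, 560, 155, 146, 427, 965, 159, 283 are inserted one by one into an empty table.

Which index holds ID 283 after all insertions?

2

591 hashes to 8; slot 8 is free => place at 8.
560 hashes to 10; slot 10 is free => place at 10.
155 hashes to 1; slot 1 is free => place at 1.
146 hashes to 3; slot 3 is free => place at 3.
427 hashes to 9; slot 9 is free => place at 9.
965 hashes to 8; 8,9,10 taken => place at 0.
159 hashes to 5; slot 5 is free => place at 5.
283 hashes to 8; 8,9,10,0,1 taken => place at 2.
Table: [965, 155, 283, 146, ∅, 159, ∅, ∅, 591, 427, 560]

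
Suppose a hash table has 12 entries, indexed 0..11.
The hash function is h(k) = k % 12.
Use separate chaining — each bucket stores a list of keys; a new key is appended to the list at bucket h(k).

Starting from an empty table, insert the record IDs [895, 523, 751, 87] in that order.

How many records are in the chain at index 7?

3

Insert 895: h=7, bucket 7 empty -> new chain.
Insert 523: h=7, bucket 7 nonempty -> append to chain.
Insert 751: h=7, bucket 7 nonempty -> append to chain.
Insert 87: h=3, bucket 3 empty -> new chain.
Final buckets:
0: -
1: -
2: -
3: 87
4: -
5: -
6: -
7: 895 -> 523 -> 751
8: -
9: -
10: -
11: -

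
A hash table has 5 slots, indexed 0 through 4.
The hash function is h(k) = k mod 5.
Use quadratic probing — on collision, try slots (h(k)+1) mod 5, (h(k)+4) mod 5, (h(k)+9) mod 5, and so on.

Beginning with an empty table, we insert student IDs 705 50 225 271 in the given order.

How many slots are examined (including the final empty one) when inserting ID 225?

3

705: h=0 => slot 0
50: h=0, probe 0,1 => slot 1
225: h=0, probe 0,1,4 => slot 4
271: h=1, probe 1,2 => slot 2
Table: [705, 50, 271, -, 225]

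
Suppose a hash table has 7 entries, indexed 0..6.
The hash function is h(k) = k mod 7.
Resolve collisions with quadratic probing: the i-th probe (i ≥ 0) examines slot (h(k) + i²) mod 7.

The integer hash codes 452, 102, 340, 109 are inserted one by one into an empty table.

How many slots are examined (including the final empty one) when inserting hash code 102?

452 hashes to 4; slot 4 is free -> place at 4.
102 hashes to 4; 4 taken -> place at 5.
340 hashes to 4; 4,5 taken -> place at 1.
109 hashes to 4; 4,5,1 taken -> place at 6.
Table: [., 340, ., ., 452, 102, 109]

2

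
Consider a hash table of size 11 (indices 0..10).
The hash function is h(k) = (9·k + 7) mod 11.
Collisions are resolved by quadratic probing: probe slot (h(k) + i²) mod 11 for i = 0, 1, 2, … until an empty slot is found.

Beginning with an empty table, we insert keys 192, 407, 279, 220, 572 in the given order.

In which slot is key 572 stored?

Insert 192: h=8, slot 8 empty -> index 8.
Insert 407: h=7, slot 7 empty -> index 7.
Insert 279: h=10, slot 10 empty -> index 10.
Insert 220: h=7, slots 7,8 occupied -> index 0.
Insert 572: h=7, slots 7,8,0 occupied -> index 5.
Table: [220, ., ., ., ., 572, ., 407, 192, ., 279]

5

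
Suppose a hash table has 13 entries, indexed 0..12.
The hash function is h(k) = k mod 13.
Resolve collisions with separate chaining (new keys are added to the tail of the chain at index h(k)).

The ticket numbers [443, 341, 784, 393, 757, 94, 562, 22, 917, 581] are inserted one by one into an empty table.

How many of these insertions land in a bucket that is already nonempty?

5

443 -> bucket 1
341 -> bucket 3
784 -> bucket 4
393 -> bucket 3 (collision)
757 -> bucket 3 (collision)
94 -> bucket 3 (collision)
562 -> bucket 3 (collision)
22 -> bucket 9
917 -> bucket 7
581 -> bucket 9 (collision)
Final buckets:
0: ∅
1: 443
2: ∅
3: 341 -> 393 -> 757 -> 94 -> 562
4: 784
5: ∅
6: ∅
7: 917
8: ∅
9: 22 -> 581
10: ∅
11: ∅
12: ∅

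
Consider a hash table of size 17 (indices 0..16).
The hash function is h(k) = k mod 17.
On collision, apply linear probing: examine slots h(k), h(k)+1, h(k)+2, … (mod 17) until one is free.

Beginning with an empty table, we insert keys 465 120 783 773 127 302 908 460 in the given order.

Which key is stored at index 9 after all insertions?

465: h=6 → slot 6
120: h=1 → slot 1
783: h=1, probe 1,2 → slot 2
773: h=8 → slot 8
127: h=8, probe 8,9 → slot 9
302: h=13 → slot 13
908: h=7 → slot 7
460: h=1, probe 1,2,3 → slot 3
Table: [-, 120, 783, 460, -, -, 465, 908, 773, 127, -, -, -, 302, -, -, -]

127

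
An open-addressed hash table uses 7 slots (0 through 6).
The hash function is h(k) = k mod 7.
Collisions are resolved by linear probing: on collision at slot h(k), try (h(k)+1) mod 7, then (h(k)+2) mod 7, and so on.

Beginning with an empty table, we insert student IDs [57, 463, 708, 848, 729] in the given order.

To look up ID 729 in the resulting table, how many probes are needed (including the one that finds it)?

5

57 hashes to 1; slot 1 is free -> place at 1.
463 hashes to 1; 1 taken -> place at 2.
708 hashes to 1; 1,2 taken -> place at 3.
848 hashes to 1; 1,2,3 taken -> place at 4.
729 hashes to 1; 1,2,3,4 taken -> place at 5.
Table: [-, 57, 463, 708, 848, 729, -]
Lookup 729: h=1, probe 1,2,3,4,5 → found at 5.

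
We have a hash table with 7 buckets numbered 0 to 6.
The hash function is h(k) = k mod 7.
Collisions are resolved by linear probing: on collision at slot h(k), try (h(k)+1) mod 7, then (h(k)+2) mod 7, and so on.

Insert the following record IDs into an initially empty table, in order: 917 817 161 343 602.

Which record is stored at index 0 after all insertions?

917: h=0 → slot 0
817: h=5 → slot 5
161: h=0, probe 0,1 → slot 1
343: h=0, probe 0,1,2 → slot 2
602: h=0, probe 0,1,2,3 → slot 3
Table: [917, 161, 343, 602, ., 817, .]

917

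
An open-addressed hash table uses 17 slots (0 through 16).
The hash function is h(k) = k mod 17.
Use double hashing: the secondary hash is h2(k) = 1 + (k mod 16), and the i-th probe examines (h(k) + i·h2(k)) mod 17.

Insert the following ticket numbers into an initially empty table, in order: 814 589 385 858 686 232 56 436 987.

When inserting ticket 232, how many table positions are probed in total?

814 hashes to 15; slot 15 is free => place at 15.
589 hashes to 11; slot 11 is free => place at 11.
385 hashes to 11, h2=2; 11 taken => place at 13.
858 hashes to 8; slot 8 is free => place at 8.
686 hashes to 6; slot 6 is free => place at 6.
232 hashes to 11, h2=9; 11 taken => place at 3.
56 hashes to 5; slot 5 is free => place at 5.
436 hashes to 11, h2=5; 11 taken => place at 16.
987 hashes to 1; slot 1 is free => place at 1.
Table: [-, 987, -, 232, -, 56, 686, -, 858, -, -, 589, -, 385, -, 814, 436]

2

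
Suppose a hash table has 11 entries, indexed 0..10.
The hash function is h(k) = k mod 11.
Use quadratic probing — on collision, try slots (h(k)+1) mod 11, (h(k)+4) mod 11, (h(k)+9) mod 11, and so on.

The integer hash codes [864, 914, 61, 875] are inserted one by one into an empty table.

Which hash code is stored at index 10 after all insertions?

875

864: h=6 → slot 6
914: h=1 → slot 1
61: h=6, probe 6,7 → slot 7
875: h=6, probe 6,7,10 → slot 10
Table: [_, 914, _, _, _, _, 864, 61, _, _, 875]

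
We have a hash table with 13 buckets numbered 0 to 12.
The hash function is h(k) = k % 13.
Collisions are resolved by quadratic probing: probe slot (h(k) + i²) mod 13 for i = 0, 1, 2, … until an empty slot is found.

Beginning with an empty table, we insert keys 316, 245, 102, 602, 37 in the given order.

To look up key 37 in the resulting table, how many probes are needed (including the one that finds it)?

3

Insert 316: h=4, slot 4 empty -> index 4.
Insert 245: h=11, slot 11 empty -> index 11.
Insert 102: h=11, slot 11 occupied -> index 12.
Insert 602: h=4, slot 4 occupied -> index 5.
Insert 37: h=11, slots 11,12 occupied -> index 2.
Table: [—, —, 37, —, 316, 602, —, —, —, —, —, 245, 102]
Lookup 37: h=11, probe 11,12,2 → found at 2.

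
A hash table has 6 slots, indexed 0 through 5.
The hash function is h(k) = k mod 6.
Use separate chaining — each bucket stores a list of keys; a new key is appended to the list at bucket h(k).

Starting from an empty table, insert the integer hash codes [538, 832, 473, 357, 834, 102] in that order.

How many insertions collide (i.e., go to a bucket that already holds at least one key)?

538 → bucket 4
832 → bucket 4 (collision)
473 → bucket 5
357 → bucket 3
834 → bucket 0
102 → bucket 0 (collision)
Final buckets:
0: 834 -> 102
1: -
2: -
3: 357
4: 538 -> 832
5: 473

2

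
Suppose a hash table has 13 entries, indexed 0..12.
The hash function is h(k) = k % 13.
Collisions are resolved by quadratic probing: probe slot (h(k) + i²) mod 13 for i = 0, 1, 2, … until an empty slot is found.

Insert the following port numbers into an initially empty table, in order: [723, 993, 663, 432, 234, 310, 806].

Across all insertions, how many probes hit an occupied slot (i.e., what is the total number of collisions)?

3

723: h=8 -> slot 8
993: h=5 -> slot 5
663: h=0 -> slot 0
432: h=3 -> slot 3
234: h=0, probe 0,1 -> slot 1
310: h=11 -> slot 11
806: h=0, probe 0,1,4 -> slot 4
Table: [663, 234, ., 432, 806, 993, ., ., 723, ., ., 310, .]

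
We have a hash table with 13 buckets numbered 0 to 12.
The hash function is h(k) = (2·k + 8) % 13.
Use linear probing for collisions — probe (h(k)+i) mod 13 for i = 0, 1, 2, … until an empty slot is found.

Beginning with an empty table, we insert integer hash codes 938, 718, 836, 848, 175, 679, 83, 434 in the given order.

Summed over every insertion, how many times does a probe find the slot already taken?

938 hashes to 12; slot 12 is free => place at 12.
718 hashes to 1; slot 1 is free => place at 1.
836 hashes to 3; slot 3 is free => place at 3.
848 hashes to 1; 1 taken => place at 2.
175 hashes to 7; slot 7 is free => place at 7.
679 hashes to 1; 1,2,3 taken => place at 4.
83 hashes to 5; slot 5 is free => place at 5.
434 hashes to 5; 5 taken => place at 6.
Table: [—, 718, 848, 836, 679, 83, 434, 175, —, —, —, —, 938]

5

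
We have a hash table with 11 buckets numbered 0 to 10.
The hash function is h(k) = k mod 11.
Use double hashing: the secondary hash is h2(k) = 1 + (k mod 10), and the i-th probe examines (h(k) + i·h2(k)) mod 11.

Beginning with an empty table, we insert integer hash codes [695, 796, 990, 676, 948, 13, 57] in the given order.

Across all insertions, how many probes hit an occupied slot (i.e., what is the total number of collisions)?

Insert 695: h=2, slot 2 empty => index 2.
Insert 796: h=4, slot 4 empty => index 4.
Insert 990: h=0, slot 0 empty => index 0.
Insert 676: h=5, slot 5 empty => index 5.
Insert 948: h=2, h2=9, slots 2,0 occupied => index 9.
Insert 13: h=2, h2=4, slot 2 occupied => index 6.
Insert 57: h=2, h2=8, slot 2 occupied => index 10.
Table: [990, —, 695, —, 796, 676, 13, —, —, 948, 57]

4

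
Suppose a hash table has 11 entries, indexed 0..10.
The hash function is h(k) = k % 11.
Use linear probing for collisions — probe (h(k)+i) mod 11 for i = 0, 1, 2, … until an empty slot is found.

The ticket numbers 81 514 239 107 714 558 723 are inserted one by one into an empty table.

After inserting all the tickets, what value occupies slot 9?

239

Insert 81: h=4, slot 4 empty => index 4.
Insert 514: h=8, slot 8 empty => index 8.
Insert 239: h=8, slot 8 occupied => index 9.
Insert 107: h=8, slots 8,9 occupied => index 10.
Insert 714: h=10, slot 10 occupied => index 0.
Insert 558: h=8, slots 8,9,10,0 occupied => index 1.
Insert 723: h=8, slots 8,9,10,0,1 occupied => index 2.
Table: [714, 558, 723, ., 81, ., ., ., 514, 239, 107]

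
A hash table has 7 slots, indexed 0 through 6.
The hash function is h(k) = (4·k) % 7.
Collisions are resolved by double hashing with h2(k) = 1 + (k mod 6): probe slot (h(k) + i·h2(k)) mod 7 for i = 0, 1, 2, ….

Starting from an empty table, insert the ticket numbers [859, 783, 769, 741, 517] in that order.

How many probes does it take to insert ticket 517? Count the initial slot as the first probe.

4

859: h=6 -> slot 6
783: h=3 -> slot 3
769: h=3, h2=2, probe 3,5 -> slot 5
741: h=3, h2=4, probe 3,0 -> slot 0
517: h=3, h2=2, probe 3,5,0,2 -> slot 2
Table: [741, ∅, 517, 783, ∅, 769, 859]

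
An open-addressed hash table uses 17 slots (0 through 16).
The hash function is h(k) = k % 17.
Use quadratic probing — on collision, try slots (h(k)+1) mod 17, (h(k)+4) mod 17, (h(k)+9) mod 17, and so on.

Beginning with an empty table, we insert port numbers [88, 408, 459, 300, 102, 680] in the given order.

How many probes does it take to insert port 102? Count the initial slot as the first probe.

Insert 88: h=3, slot 3 empty -> index 3.
Insert 408: h=0, slot 0 empty -> index 0.
Insert 459: h=0, slot 0 occupied -> index 1.
Insert 300: h=11, slot 11 empty -> index 11.
Insert 102: h=0, slots 0,1 occupied -> index 4.
Insert 680: h=0, slots 0,1,4 occupied -> index 9.
Table: [408, 459, -, 88, 102, -, -, -, -, 680, -, 300, -, -, -, -, -]

3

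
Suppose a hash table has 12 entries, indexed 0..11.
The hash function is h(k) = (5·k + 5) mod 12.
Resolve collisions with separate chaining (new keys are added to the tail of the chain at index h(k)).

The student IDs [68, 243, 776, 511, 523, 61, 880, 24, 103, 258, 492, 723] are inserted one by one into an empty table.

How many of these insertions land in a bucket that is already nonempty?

5

68 → bucket 9
243 → bucket 8
776 → bucket 9 (collision)
511 → bucket 4
523 → bucket 4 (collision)
61 → bucket 10
880 → bucket 1
24 → bucket 5
103 → bucket 4 (collision)
258 → bucket 11
492 → bucket 5 (collision)
723 → bucket 8 (collision)
Final buckets:
0: ∅
1: 880
2: ∅
3: ∅
4: 511 -> 523 -> 103
5: 24 -> 492
6: ∅
7: ∅
8: 243 -> 723
9: 68 -> 776
10: 61
11: 258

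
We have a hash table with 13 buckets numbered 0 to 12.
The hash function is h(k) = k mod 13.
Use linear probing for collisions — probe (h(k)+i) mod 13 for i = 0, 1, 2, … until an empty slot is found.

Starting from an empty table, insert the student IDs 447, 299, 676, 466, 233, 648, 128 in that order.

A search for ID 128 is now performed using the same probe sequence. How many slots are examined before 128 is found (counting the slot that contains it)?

Insert 447: h=5, slot 5 empty -> index 5.
Insert 299: h=0, slot 0 empty -> index 0.
Insert 676: h=0, slot 0 occupied -> index 1.
Insert 466: h=11, slot 11 empty -> index 11.
Insert 233: h=12, slot 12 empty -> index 12.
Insert 648: h=11, slots 11,12,0,1 occupied -> index 2.
Insert 128: h=11, slots 11,12,0,1,2 occupied -> index 3.
Table: [299, 676, 648, 128, ∅, 447, ∅, ∅, ∅, ∅, ∅, 466, 233]
Lookup 128: h=11, probe 11,12,0,1,2,3 → found at 3.

6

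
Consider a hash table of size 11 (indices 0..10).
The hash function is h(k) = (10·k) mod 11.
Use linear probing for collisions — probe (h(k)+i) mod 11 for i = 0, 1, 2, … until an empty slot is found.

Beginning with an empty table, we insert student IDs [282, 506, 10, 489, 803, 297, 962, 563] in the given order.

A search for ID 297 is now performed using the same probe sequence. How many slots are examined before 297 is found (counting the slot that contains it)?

4

Insert 282: h=4, slot 4 empty → index 4.
Insert 506: h=0, slot 0 empty → index 0.
Insert 10: h=1, slot 1 empty → index 1.
Insert 489: h=6, slot 6 empty → index 6.
Insert 803: h=0, slots 0,1 occupied → index 2.
Insert 297: h=0, slots 0,1,2 occupied → index 3.
Insert 962: h=6, slot 6 occupied → index 7.
Insert 563: h=9, slot 9 empty → index 9.
Table: [506, 10, 803, 297, 282, ., 489, 962, ., 563, .]
Lookup 297: h=0, probe 0,1,2,3 → found at 3.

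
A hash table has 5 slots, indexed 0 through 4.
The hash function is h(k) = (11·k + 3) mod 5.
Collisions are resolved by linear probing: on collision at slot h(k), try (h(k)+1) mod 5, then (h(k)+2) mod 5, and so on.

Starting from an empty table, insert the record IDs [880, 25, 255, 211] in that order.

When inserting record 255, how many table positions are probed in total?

880 hashes to 3; slot 3 is free -> place at 3.
25 hashes to 3; 3 taken -> place at 4.
255 hashes to 3; 3,4 taken -> place at 0.
211 hashes to 4; 4,0 taken -> place at 1.
Table: [255, 211, _, 880, 25]

3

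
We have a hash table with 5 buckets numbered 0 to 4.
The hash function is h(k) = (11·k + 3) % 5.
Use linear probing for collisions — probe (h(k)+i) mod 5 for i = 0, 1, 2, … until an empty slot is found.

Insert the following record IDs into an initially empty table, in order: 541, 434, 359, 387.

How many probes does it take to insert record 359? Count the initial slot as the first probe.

541: h=4 → slot 4
434: h=2 → slot 2
359: h=2, probe 2,3 → slot 3
387: h=0 → slot 0
Table: [387, ., 434, 359, 541]

2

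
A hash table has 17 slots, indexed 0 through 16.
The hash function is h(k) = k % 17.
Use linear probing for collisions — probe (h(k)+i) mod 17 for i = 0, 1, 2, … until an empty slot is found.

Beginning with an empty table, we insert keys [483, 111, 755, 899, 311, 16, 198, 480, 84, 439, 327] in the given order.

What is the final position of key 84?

483: h=7 → slot 7
111: h=9 → slot 9
755: h=7, probe 7,8 → slot 8
899: h=15 → slot 15
311: h=5 → slot 5
16: h=16 → slot 16
198: h=11 → slot 11
480: h=4 → slot 4
84: h=16, probe 16,0 → slot 0
439: h=14 → slot 14
327: h=4, probe 4,5,6 → slot 6
Table: [84, -, -, -, 480, 311, 327, 483, 755, 111, -, 198, -, -, 439, 899, 16]

0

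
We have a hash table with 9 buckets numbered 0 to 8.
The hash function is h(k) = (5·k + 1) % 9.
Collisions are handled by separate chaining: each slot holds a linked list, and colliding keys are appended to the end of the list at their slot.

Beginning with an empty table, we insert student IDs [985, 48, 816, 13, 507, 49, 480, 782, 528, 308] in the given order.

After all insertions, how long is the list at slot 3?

Insert 985: h=3, bucket 3 empty -> new chain.
Insert 48: h=7, bucket 7 empty -> new chain.
Insert 816: h=4, bucket 4 empty -> new chain.
Insert 13: h=3, bucket 3 nonempty -> append to chain.
Insert 507: h=7, bucket 7 nonempty -> append to chain.
Insert 49: h=3, bucket 3 nonempty -> append to chain.
Insert 480: h=7, bucket 7 nonempty -> append to chain.
Insert 782: h=5, bucket 5 empty -> new chain.
Insert 528: h=4, bucket 4 nonempty -> append to chain.
Insert 308: h=2, bucket 2 empty -> new chain.
Final buckets:
0: .
1: .
2: 308
3: 985 -> 13 -> 49
4: 816 -> 528
5: 782
6: .
7: 48 -> 507 -> 480
8: .

3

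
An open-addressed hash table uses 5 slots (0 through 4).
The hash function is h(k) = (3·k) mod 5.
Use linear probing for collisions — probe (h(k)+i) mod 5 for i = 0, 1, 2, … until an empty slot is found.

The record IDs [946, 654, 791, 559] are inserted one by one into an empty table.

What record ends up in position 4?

946: h=3 → slot 3
654: h=2 → slot 2
791: h=3, probe 3,4 → slot 4
559: h=2, probe 2,3,4,0 → slot 0
Table: [559, _, 654, 946, 791]

791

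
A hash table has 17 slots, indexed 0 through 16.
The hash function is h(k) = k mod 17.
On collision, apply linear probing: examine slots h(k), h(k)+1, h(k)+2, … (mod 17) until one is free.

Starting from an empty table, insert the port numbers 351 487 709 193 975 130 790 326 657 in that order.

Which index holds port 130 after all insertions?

351: h=11 → slot 11
487: h=11, probe 11,12 → slot 12
709: h=12, probe 12,13 → slot 13
193: h=6 → slot 6
975: h=6, probe 6,7 → slot 7
130: h=11, probe 11,12,13,14 → slot 14
790: h=8 → slot 8
326: h=3 → slot 3
657: h=11, probe 11,12,13,14,15 → slot 15
Table: [∅, ∅, ∅, 326, ∅, ∅, 193, 975, 790, ∅, ∅, 351, 487, 709, 130, 657, ∅]

14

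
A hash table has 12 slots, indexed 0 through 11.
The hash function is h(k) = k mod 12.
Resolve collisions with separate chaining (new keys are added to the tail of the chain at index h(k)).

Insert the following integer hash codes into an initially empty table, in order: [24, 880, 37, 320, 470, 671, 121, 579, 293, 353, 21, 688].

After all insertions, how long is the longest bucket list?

2

Insert 24: h=0, bucket 0 empty -> new chain.
Insert 880: h=4, bucket 4 empty -> new chain.
Insert 37: h=1, bucket 1 empty -> new chain.
Insert 320: h=8, bucket 8 empty -> new chain.
Insert 470: h=2, bucket 2 empty -> new chain.
Insert 671: h=11, bucket 11 empty -> new chain.
Insert 121: h=1, bucket 1 nonempty -> append to chain.
Insert 579: h=3, bucket 3 empty -> new chain.
Insert 293: h=5, bucket 5 empty -> new chain.
Insert 353: h=5, bucket 5 nonempty -> append to chain.
Insert 21: h=9, bucket 9 empty -> new chain.
Insert 688: h=4, bucket 4 nonempty -> append to chain.
Final buckets:
0: 24
1: 37 -> 121
2: 470
3: 579
4: 880 -> 688
5: 293 -> 353
6: -
7: -
8: 320
9: 21
10: -
11: 671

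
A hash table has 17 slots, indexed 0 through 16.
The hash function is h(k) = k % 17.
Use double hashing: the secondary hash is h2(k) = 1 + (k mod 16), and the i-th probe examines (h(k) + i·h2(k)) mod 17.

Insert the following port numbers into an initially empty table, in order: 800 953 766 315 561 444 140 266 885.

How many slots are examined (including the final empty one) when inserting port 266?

2

800 hashes to 1; slot 1 is free → place at 1.
953 hashes to 1, h2=10; 1 taken → place at 11.
766 hashes to 1, h2=15; 1 taken → place at 16.
315 hashes to 9; slot 9 is free → place at 9.
561 hashes to 0; slot 0 is free → place at 0.
444 hashes to 2; slot 2 is free → place at 2.
140 hashes to 4; slot 4 is free → place at 4.
266 hashes to 11, h2=11; 11 taken → place at 5.
885 hashes to 1, h2=6; 1 taken → place at 7.
Table: [561, 800, 444, ., 140, 266, ., 885, ., 315, ., 953, ., ., ., ., 766]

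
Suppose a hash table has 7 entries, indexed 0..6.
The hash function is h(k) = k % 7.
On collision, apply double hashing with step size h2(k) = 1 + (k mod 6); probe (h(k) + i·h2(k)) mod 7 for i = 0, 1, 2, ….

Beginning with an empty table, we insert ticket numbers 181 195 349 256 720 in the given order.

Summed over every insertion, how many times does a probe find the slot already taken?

3

181: h=6 → slot 6
195: h=6, h2=4, probe 6,3 → slot 3
349: h=6, h2=2, probe 6,1 → slot 1
256: h=4 → slot 4
720: h=6, h2=1, probe 6,0 → slot 0
Table: [720, 349, —, 195, 256, —, 181]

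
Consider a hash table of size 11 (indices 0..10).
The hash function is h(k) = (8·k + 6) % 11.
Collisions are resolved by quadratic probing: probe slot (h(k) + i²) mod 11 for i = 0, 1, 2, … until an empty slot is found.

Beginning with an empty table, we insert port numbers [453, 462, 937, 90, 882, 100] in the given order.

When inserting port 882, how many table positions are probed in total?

4

453 hashes to 0; slot 0 is free -> place at 0.
462 hashes to 6; slot 6 is free -> place at 6.
937 hashes to 0; 0 taken -> place at 1.
90 hashes to 0; 0,1 taken -> place at 4.
882 hashes to 0; 0,1,4 taken -> place at 9.
100 hashes to 3; slot 3 is free -> place at 3.
Table: [453, 937, _, 100, 90, _, 462, _, _, 882, _]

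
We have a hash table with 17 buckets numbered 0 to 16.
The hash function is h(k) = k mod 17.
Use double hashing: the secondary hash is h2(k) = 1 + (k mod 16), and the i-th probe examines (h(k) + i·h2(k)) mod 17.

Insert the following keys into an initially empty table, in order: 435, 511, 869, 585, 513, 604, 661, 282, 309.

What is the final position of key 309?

16

435: h=10 -> slot 10
511: h=1 -> slot 1
869: h=2 -> slot 2
585: h=7 -> slot 7
513: h=3 -> slot 3
604: h=9 -> slot 9
661: h=15 -> slot 15
282: h=10, h2=11, probe 10,4 -> slot 4
309: h=3, h2=6, probe 3,9,15,4,10,16 -> slot 16
Table: [∅, 511, 869, 513, 282, ∅, ∅, 585, ∅, 604, 435, ∅, ∅, ∅, ∅, 661, 309]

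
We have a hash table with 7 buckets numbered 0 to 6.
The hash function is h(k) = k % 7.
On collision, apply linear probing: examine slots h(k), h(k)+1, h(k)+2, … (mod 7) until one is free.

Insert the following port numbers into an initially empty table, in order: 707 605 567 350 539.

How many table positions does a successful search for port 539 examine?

707 hashes to 0; slot 0 is free → place at 0.
605 hashes to 3; slot 3 is free → place at 3.
567 hashes to 0; 0 taken → place at 1.
350 hashes to 0; 0,1 taken → place at 2.
539 hashes to 0; 0,1,2,3 taken → place at 4.
Table: [707, 567, 350, 605, 539, ., .]
Lookup 539: h=0, probe 0,1,2,3,4 → found at 4.

5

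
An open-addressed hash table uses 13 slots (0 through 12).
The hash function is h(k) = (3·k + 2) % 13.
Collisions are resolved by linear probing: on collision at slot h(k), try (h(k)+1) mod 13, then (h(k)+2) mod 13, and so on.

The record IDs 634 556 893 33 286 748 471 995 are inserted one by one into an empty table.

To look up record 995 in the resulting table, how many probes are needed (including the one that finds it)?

634 hashes to 6; slot 6 is free → place at 6.
556 hashes to 6; 6 taken → place at 7.
893 hashes to 3; slot 3 is free → place at 3.
33 hashes to 10; slot 10 is free → place at 10.
286 hashes to 2; slot 2 is free → place at 2.
748 hashes to 10; 10 taken → place at 11.
471 hashes to 11; 11 taken → place at 12.
995 hashes to 10; 10,11,12 taken → place at 0.
Table: [995, ., 286, 893, ., ., 634, 556, ., ., 33, 748, 471]
Lookup 995: h=10, probe 10,11,12,0 → found at 0.

4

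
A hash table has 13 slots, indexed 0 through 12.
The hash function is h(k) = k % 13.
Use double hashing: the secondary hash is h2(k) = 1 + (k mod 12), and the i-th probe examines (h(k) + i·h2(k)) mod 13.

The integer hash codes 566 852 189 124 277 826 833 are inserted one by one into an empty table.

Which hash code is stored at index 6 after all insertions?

566 hashes to 7; slot 7 is free => place at 7.
852 hashes to 7, h2=1; 7 taken => place at 8.
189 hashes to 7, h2=10; 7 taken => place at 4.
124 hashes to 7, h2=5; 7 taken => place at 12.
277 hashes to 4, h2=2; 4 taken => place at 6.
826 hashes to 7, h2=11; 7 taken => place at 5.
833 hashes to 1; slot 1 is free => place at 1.
Table: [_, 833, _, _, 189, 826, 277, 566, 852, _, _, _, 124]

277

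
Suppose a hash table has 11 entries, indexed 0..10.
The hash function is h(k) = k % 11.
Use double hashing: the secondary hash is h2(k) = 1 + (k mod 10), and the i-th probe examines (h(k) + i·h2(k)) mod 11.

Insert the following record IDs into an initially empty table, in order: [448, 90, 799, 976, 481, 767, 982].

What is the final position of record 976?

4

Insert 448: h=8, slot 8 empty → index 8.
Insert 90: h=2, slot 2 empty → index 2.
Insert 799: h=7, slot 7 empty → index 7.
Insert 976: h=8, h2=7, slot 8 occupied → index 4.
Insert 481: h=8, h2=2, slot 8 occupied → index 10.
Insert 767: h=8, h2=8, slot 8 occupied → index 5.
Insert 982: h=3, slot 3 empty → index 3.
Table: [∅, ∅, 90, 982, 976, 767, ∅, 799, 448, ∅, 481]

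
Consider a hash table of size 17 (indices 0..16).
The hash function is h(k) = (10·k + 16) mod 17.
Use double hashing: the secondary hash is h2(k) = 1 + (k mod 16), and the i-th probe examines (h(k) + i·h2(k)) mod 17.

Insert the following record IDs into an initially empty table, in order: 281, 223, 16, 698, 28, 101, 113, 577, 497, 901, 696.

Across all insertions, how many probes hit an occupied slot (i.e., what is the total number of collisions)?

5

281: h=4 → slot 4
223: h=2 → slot 2
16: h=6 → slot 6
698: h=9 → slot 9
28: h=7 → slot 7
101: h=6, h2=6, probe 6,12 → slot 12
113: h=7, h2=2, probe 7,9,11 → slot 11
577: h=6, h2=2, probe 6,8 → slot 8
497: h=5 → slot 5
901: h=16 → slot 16
696: h=6, h2=9, probe 6,15 → slot 15
Table: [—, —, 223, —, 281, 497, 16, 28, 577, 698, —, 113, 101, —, —, 696, 901]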